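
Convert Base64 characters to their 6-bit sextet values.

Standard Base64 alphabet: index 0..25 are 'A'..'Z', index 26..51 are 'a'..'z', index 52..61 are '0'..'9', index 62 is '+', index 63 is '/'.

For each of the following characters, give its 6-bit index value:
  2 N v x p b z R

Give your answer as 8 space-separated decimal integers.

Answer: 54 13 47 49 41 27 51 17

Derivation:
'2': 0..9 range, 52 + ord('2') − ord('0') = 54
'N': A..Z range, ord('N') − ord('A') = 13
'v': a..z range, 26 + ord('v') − ord('a') = 47
'x': a..z range, 26 + ord('x') − ord('a') = 49
'p': a..z range, 26 + ord('p') − ord('a') = 41
'b': a..z range, 26 + ord('b') − ord('a') = 27
'z': a..z range, 26 + ord('z') − ord('a') = 51
'R': A..Z range, ord('R') − ord('A') = 17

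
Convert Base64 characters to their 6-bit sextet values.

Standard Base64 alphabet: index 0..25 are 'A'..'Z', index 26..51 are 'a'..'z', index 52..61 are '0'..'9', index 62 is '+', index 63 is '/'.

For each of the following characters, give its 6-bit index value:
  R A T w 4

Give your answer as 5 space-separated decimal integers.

'R': A..Z range, ord('R') − ord('A') = 17
'A': A..Z range, ord('A') − ord('A') = 0
'T': A..Z range, ord('T') − ord('A') = 19
'w': a..z range, 26 + ord('w') − ord('a') = 48
'4': 0..9 range, 52 + ord('4') − ord('0') = 56

Answer: 17 0 19 48 56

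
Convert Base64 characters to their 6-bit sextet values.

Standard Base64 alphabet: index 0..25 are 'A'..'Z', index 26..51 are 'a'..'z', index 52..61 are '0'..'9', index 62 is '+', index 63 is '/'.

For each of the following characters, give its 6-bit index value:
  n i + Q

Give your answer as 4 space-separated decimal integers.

'n': a..z range, 26 + ord('n') − ord('a') = 39
'i': a..z range, 26 + ord('i') − ord('a') = 34
'+': index 62
'Q': A..Z range, ord('Q') − ord('A') = 16

Answer: 39 34 62 16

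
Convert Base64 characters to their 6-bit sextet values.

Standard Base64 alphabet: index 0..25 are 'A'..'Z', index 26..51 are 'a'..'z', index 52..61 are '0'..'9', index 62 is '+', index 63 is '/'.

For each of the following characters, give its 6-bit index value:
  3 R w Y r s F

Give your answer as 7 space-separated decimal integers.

'3': 0..9 range, 52 + ord('3') − ord('0') = 55
'R': A..Z range, ord('R') − ord('A') = 17
'w': a..z range, 26 + ord('w') − ord('a') = 48
'Y': A..Z range, ord('Y') − ord('A') = 24
'r': a..z range, 26 + ord('r') − ord('a') = 43
's': a..z range, 26 + ord('s') − ord('a') = 44
'F': A..Z range, ord('F') − ord('A') = 5

Answer: 55 17 48 24 43 44 5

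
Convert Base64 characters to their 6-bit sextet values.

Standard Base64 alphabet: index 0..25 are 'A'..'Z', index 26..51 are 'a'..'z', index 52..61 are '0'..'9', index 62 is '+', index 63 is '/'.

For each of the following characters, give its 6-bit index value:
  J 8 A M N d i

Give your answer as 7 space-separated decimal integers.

'J': A..Z range, ord('J') − ord('A') = 9
'8': 0..9 range, 52 + ord('8') − ord('0') = 60
'A': A..Z range, ord('A') − ord('A') = 0
'M': A..Z range, ord('M') − ord('A') = 12
'N': A..Z range, ord('N') − ord('A') = 13
'd': a..z range, 26 + ord('d') − ord('a') = 29
'i': a..z range, 26 + ord('i') − ord('a') = 34

Answer: 9 60 0 12 13 29 34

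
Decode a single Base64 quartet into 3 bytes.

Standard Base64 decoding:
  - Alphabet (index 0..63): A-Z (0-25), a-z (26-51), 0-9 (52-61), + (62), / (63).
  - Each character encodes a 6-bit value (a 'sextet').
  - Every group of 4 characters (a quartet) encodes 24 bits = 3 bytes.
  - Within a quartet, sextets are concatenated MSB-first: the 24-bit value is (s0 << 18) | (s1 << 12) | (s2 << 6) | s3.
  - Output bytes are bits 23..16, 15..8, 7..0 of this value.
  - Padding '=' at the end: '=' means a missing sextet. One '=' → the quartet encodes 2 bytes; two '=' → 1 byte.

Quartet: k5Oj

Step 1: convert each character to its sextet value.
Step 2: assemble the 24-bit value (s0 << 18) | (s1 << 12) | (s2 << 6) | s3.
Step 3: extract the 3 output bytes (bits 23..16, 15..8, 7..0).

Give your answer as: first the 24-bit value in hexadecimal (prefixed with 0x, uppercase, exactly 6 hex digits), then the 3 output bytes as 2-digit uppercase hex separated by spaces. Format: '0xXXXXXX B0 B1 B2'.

Sextets: k=36, 5=57, O=14, j=35
24-bit: (36<<18) | (57<<12) | (14<<6) | 35
      = 0x900000 | 0x039000 | 0x000380 | 0x000023
      = 0x9393A3
Bytes: (v>>16)&0xFF=93, (v>>8)&0xFF=93, v&0xFF=A3

Answer: 0x9393A3 93 93 A3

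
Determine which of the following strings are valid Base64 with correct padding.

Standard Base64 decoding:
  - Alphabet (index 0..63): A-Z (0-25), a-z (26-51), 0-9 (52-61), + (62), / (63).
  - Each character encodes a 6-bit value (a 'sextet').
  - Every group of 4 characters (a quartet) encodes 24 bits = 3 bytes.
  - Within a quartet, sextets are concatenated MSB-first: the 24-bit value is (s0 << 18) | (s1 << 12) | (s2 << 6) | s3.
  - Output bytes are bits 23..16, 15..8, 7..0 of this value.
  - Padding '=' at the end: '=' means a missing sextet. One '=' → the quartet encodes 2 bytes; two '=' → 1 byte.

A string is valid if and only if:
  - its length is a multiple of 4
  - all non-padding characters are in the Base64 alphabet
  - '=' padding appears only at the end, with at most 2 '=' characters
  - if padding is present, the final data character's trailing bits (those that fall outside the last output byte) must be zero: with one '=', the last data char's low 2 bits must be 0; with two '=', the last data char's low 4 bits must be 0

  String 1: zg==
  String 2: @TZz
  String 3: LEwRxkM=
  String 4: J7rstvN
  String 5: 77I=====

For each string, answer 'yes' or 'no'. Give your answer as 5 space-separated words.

Answer: yes no yes no no

Derivation:
String 1: 'zg==' → valid
String 2: '@TZz' → invalid (bad char(s): ['@'])
String 3: 'LEwRxkM=' → valid
String 4: 'J7rstvN' → invalid (len=7 not mult of 4)
String 5: '77I=====' → invalid (5 pad chars (max 2))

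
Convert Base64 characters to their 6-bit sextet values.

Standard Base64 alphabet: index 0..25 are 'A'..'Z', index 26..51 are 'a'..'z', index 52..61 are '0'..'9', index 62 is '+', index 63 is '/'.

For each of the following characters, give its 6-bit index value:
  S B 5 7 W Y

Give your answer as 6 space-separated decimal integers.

'S': A..Z range, ord('S') − ord('A') = 18
'B': A..Z range, ord('B') − ord('A') = 1
'5': 0..9 range, 52 + ord('5') − ord('0') = 57
'7': 0..9 range, 52 + ord('7') − ord('0') = 59
'W': A..Z range, ord('W') − ord('A') = 22
'Y': A..Z range, ord('Y') − ord('A') = 24

Answer: 18 1 57 59 22 24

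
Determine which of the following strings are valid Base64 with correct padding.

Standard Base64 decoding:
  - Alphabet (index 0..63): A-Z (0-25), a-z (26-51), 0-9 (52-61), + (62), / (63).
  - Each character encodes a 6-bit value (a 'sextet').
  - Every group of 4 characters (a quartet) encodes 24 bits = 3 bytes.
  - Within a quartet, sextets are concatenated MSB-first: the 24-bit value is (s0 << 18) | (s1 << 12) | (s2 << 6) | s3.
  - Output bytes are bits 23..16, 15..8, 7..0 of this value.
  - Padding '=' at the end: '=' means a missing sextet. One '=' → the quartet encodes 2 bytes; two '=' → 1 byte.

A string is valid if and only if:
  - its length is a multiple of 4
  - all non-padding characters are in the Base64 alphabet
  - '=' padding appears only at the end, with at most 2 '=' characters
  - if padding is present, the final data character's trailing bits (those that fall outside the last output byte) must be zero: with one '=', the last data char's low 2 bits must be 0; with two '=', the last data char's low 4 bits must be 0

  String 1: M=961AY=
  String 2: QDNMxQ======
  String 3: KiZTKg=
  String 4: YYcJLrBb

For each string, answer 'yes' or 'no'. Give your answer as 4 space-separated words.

String 1: 'M=961AY=' → invalid (bad char(s): ['=']; '=' in middle)
String 2: 'QDNMxQ======' → invalid (6 pad chars (max 2))
String 3: 'KiZTKg=' → invalid (len=7 not mult of 4)
String 4: 'YYcJLrBb' → valid

Answer: no no no yes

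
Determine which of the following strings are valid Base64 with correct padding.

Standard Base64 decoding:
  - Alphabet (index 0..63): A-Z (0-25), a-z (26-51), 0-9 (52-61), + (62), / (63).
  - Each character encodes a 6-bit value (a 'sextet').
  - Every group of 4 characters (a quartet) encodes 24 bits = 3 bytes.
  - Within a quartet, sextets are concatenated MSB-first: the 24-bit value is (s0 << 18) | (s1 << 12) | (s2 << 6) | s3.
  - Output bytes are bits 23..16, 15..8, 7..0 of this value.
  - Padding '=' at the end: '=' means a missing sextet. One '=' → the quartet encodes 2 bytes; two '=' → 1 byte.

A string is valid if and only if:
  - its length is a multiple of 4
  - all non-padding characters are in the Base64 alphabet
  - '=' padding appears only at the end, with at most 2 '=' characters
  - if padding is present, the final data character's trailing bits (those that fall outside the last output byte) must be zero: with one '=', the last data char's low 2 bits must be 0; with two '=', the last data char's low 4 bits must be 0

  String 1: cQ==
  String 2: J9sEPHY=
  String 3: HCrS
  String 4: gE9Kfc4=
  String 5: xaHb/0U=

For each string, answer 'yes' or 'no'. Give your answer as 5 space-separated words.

Answer: yes yes yes yes yes

Derivation:
String 1: 'cQ==' → valid
String 2: 'J9sEPHY=' → valid
String 3: 'HCrS' → valid
String 4: 'gE9Kfc4=' → valid
String 5: 'xaHb/0U=' → valid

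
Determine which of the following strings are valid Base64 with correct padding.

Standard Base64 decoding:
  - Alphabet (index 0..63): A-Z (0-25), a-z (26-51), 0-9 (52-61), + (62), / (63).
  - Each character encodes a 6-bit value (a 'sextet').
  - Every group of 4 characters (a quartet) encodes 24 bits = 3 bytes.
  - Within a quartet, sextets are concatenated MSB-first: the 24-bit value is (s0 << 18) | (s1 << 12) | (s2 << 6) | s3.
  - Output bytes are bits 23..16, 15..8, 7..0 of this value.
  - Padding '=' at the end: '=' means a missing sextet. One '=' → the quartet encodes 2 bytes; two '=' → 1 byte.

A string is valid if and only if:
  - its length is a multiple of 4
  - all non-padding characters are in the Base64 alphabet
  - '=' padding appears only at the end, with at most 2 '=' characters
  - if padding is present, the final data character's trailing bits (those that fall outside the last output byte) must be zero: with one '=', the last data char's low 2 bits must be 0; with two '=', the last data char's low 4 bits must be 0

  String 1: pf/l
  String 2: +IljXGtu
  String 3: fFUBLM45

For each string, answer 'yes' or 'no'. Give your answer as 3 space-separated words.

String 1: 'pf/l' → valid
String 2: '+IljXGtu' → valid
String 3: 'fFUBLM45' → valid

Answer: yes yes yes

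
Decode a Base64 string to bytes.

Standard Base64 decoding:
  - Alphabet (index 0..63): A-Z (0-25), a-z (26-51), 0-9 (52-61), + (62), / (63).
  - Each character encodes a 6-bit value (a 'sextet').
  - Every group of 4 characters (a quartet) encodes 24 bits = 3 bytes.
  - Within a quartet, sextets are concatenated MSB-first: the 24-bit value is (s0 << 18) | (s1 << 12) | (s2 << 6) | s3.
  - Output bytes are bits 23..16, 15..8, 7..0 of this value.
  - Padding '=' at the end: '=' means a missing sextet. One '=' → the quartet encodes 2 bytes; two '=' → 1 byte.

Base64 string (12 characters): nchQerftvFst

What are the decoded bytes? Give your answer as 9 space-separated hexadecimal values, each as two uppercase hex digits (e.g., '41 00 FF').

After char 0 ('n'=39): chars_in_quartet=1 acc=0x27 bytes_emitted=0
After char 1 ('c'=28): chars_in_quartet=2 acc=0x9DC bytes_emitted=0
After char 2 ('h'=33): chars_in_quartet=3 acc=0x27721 bytes_emitted=0
After char 3 ('Q'=16): chars_in_quartet=4 acc=0x9DC850 -> emit 9D C8 50, reset; bytes_emitted=3
After char 4 ('e'=30): chars_in_quartet=1 acc=0x1E bytes_emitted=3
After char 5 ('r'=43): chars_in_quartet=2 acc=0x7AB bytes_emitted=3
After char 6 ('f'=31): chars_in_quartet=3 acc=0x1EADF bytes_emitted=3
After char 7 ('t'=45): chars_in_quartet=4 acc=0x7AB7ED -> emit 7A B7 ED, reset; bytes_emitted=6
After char 8 ('v'=47): chars_in_quartet=1 acc=0x2F bytes_emitted=6
After char 9 ('F'=5): chars_in_quartet=2 acc=0xBC5 bytes_emitted=6
After char 10 ('s'=44): chars_in_quartet=3 acc=0x2F16C bytes_emitted=6
After char 11 ('t'=45): chars_in_quartet=4 acc=0xBC5B2D -> emit BC 5B 2D, reset; bytes_emitted=9

Answer: 9D C8 50 7A B7 ED BC 5B 2D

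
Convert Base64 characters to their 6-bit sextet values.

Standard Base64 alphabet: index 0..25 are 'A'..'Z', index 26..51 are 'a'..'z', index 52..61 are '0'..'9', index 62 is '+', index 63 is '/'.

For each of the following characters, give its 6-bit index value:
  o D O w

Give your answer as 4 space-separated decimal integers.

'o': a..z range, 26 + ord('o') − ord('a') = 40
'D': A..Z range, ord('D') − ord('A') = 3
'O': A..Z range, ord('O') − ord('A') = 14
'w': a..z range, 26 + ord('w') − ord('a') = 48

Answer: 40 3 14 48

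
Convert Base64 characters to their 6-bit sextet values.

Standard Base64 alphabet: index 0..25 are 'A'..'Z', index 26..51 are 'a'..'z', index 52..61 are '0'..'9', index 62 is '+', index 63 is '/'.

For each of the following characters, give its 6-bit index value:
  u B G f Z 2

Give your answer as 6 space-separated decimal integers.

Answer: 46 1 6 31 25 54

Derivation:
'u': a..z range, 26 + ord('u') − ord('a') = 46
'B': A..Z range, ord('B') − ord('A') = 1
'G': A..Z range, ord('G') − ord('A') = 6
'f': a..z range, 26 + ord('f') − ord('a') = 31
'Z': A..Z range, ord('Z') − ord('A') = 25
'2': 0..9 range, 52 + ord('2') − ord('0') = 54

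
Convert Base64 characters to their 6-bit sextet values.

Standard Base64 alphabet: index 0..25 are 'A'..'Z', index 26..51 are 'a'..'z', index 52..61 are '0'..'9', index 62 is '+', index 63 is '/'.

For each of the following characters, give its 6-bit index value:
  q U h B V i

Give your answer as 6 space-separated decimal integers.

Answer: 42 20 33 1 21 34

Derivation:
'q': a..z range, 26 + ord('q') − ord('a') = 42
'U': A..Z range, ord('U') − ord('A') = 20
'h': a..z range, 26 + ord('h') − ord('a') = 33
'B': A..Z range, ord('B') − ord('A') = 1
'V': A..Z range, ord('V') − ord('A') = 21
'i': a..z range, 26 + ord('i') − ord('a') = 34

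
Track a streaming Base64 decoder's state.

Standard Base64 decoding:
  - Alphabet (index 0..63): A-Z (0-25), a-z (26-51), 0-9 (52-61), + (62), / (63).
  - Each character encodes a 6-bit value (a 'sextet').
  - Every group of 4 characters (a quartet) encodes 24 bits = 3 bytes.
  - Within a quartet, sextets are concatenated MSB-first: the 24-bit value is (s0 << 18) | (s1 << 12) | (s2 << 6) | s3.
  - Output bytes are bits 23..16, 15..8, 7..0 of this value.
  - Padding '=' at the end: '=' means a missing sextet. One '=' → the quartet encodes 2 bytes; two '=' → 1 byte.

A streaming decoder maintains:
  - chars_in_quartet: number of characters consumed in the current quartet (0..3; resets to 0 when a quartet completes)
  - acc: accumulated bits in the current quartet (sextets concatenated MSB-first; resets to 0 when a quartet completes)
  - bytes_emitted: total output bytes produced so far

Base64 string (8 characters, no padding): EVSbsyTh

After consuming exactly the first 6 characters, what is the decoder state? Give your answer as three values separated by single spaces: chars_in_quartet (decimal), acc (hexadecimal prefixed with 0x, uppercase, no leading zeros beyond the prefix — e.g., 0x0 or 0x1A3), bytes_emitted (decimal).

After char 0 ('E'=4): chars_in_quartet=1 acc=0x4 bytes_emitted=0
After char 1 ('V'=21): chars_in_quartet=2 acc=0x115 bytes_emitted=0
After char 2 ('S'=18): chars_in_quartet=3 acc=0x4552 bytes_emitted=0
After char 3 ('b'=27): chars_in_quartet=4 acc=0x11549B -> emit 11 54 9B, reset; bytes_emitted=3
After char 4 ('s'=44): chars_in_quartet=1 acc=0x2C bytes_emitted=3
After char 5 ('y'=50): chars_in_quartet=2 acc=0xB32 bytes_emitted=3

Answer: 2 0xB32 3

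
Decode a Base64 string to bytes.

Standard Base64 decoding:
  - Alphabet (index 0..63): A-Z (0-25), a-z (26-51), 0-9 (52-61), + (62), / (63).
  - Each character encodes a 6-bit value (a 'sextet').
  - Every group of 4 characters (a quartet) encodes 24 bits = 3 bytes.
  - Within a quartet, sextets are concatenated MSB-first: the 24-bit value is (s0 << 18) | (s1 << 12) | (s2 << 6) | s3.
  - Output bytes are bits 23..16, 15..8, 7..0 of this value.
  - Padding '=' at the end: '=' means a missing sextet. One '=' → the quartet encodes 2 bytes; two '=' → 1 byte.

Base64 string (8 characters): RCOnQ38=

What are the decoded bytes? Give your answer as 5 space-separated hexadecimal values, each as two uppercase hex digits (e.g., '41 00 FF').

After char 0 ('R'=17): chars_in_quartet=1 acc=0x11 bytes_emitted=0
After char 1 ('C'=2): chars_in_quartet=2 acc=0x442 bytes_emitted=0
After char 2 ('O'=14): chars_in_quartet=3 acc=0x1108E bytes_emitted=0
After char 3 ('n'=39): chars_in_quartet=4 acc=0x4423A7 -> emit 44 23 A7, reset; bytes_emitted=3
After char 4 ('Q'=16): chars_in_quartet=1 acc=0x10 bytes_emitted=3
After char 5 ('3'=55): chars_in_quartet=2 acc=0x437 bytes_emitted=3
After char 6 ('8'=60): chars_in_quartet=3 acc=0x10DFC bytes_emitted=3
Padding '=': partial quartet acc=0x10DFC -> emit 43 7F; bytes_emitted=5

Answer: 44 23 A7 43 7F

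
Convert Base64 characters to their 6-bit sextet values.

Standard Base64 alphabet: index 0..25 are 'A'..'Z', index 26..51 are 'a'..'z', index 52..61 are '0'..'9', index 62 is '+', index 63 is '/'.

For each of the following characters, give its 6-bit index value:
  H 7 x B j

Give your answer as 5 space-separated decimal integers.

Answer: 7 59 49 1 35

Derivation:
'H': A..Z range, ord('H') − ord('A') = 7
'7': 0..9 range, 52 + ord('7') − ord('0') = 59
'x': a..z range, 26 + ord('x') − ord('a') = 49
'B': A..Z range, ord('B') − ord('A') = 1
'j': a..z range, 26 + ord('j') − ord('a') = 35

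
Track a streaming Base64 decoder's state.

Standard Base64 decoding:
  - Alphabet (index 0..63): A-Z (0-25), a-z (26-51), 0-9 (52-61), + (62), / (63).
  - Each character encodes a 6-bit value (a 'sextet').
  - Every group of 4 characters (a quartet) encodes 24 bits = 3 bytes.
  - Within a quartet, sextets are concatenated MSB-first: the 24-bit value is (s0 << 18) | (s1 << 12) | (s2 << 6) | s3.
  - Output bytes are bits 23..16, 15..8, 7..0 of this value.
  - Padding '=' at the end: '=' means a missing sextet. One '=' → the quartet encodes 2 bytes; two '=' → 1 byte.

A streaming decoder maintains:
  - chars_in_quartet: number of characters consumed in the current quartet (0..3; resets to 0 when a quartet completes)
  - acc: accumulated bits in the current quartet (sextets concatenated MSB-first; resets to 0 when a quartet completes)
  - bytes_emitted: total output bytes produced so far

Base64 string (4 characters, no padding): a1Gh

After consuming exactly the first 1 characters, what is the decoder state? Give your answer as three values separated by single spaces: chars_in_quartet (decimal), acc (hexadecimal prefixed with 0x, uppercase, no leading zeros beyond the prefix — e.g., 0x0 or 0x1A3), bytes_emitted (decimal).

Answer: 1 0x1A 0

Derivation:
After char 0 ('a'=26): chars_in_quartet=1 acc=0x1A bytes_emitted=0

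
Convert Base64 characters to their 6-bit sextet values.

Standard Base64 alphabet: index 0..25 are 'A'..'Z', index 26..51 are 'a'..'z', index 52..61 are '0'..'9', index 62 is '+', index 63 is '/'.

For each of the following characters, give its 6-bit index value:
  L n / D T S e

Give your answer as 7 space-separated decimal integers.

'L': A..Z range, ord('L') − ord('A') = 11
'n': a..z range, 26 + ord('n') − ord('a') = 39
'/': index 63
'D': A..Z range, ord('D') − ord('A') = 3
'T': A..Z range, ord('T') − ord('A') = 19
'S': A..Z range, ord('S') − ord('A') = 18
'e': a..z range, 26 + ord('e') − ord('a') = 30

Answer: 11 39 63 3 19 18 30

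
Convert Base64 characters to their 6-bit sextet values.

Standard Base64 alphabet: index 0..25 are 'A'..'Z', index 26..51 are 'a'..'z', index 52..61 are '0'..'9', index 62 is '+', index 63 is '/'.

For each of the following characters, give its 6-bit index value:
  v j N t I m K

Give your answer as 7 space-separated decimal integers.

Answer: 47 35 13 45 8 38 10

Derivation:
'v': a..z range, 26 + ord('v') − ord('a') = 47
'j': a..z range, 26 + ord('j') − ord('a') = 35
'N': A..Z range, ord('N') − ord('A') = 13
't': a..z range, 26 + ord('t') − ord('a') = 45
'I': A..Z range, ord('I') − ord('A') = 8
'm': a..z range, 26 + ord('m') − ord('a') = 38
'K': A..Z range, ord('K') − ord('A') = 10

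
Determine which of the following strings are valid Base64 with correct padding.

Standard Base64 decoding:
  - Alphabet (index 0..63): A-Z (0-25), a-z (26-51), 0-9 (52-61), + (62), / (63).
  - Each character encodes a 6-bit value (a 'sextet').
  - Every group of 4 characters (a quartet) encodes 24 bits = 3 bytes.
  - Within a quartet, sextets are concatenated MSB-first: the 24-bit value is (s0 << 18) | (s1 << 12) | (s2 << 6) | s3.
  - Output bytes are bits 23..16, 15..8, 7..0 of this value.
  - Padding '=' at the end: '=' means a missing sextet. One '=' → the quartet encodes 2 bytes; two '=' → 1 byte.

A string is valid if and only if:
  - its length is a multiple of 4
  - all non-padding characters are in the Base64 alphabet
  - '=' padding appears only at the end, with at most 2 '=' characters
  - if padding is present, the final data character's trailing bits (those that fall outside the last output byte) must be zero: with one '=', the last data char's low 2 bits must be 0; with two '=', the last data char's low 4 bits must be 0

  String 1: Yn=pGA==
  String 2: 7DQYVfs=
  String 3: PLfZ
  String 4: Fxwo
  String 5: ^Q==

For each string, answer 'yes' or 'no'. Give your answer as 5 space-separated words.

String 1: 'Yn=pGA==' → invalid (bad char(s): ['=']; '=' in middle)
String 2: '7DQYVfs=' → valid
String 3: 'PLfZ' → valid
String 4: 'Fxwo' → valid
String 5: '^Q==' → invalid (bad char(s): ['^'])

Answer: no yes yes yes no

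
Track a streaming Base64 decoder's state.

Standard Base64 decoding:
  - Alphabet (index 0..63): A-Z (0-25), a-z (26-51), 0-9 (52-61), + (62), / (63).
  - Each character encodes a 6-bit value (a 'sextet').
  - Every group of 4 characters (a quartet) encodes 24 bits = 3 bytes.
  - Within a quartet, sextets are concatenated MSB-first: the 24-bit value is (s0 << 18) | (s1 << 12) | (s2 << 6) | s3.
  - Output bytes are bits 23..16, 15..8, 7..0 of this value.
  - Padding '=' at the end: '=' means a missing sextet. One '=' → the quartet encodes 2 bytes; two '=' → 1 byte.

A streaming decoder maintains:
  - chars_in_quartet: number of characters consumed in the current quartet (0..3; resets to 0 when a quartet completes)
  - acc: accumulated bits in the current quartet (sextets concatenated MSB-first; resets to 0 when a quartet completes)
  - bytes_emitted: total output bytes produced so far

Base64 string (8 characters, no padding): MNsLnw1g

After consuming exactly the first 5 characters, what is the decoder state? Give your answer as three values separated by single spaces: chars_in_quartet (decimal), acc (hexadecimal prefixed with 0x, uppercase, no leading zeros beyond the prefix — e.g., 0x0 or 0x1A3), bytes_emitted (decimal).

Answer: 1 0x27 3

Derivation:
After char 0 ('M'=12): chars_in_quartet=1 acc=0xC bytes_emitted=0
After char 1 ('N'=13): chars_in_quartet=2 acc=0x30D bytes_emitted=0
After char 2 ('s'=44): chars_in_quartet=3 acc=0xC36C bytes_emitted=0
After char 3 ('L'=11): chars_in_quartet=4 acc=0x30DB0B -> emit 30 DB 0B, reset; bytes_emitted=3
After char 4 ('n'=39): chars_in_quartet=1 acc=0x27 bytes_emitted=3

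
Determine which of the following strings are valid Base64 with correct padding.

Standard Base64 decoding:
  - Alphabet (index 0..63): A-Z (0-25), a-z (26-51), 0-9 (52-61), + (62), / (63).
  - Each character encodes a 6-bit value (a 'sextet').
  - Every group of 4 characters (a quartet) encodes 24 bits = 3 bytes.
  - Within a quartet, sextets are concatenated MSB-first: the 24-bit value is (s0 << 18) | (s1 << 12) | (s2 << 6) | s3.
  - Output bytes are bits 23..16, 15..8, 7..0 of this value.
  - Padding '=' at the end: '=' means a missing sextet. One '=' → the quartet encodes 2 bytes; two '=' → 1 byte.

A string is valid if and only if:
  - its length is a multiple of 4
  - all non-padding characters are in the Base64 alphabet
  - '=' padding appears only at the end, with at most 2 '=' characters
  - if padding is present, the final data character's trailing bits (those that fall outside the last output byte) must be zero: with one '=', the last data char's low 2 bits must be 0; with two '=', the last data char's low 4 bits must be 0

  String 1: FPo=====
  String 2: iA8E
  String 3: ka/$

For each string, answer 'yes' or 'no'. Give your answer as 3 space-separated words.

Answer: no yes no

Derivation:
String 1: 'FPo=====' → invalid (5 pad chars (max 2))
String 2: 'iA8E' → valid
String 3: 'ka/$' → invalid (bad char(s): ['$'])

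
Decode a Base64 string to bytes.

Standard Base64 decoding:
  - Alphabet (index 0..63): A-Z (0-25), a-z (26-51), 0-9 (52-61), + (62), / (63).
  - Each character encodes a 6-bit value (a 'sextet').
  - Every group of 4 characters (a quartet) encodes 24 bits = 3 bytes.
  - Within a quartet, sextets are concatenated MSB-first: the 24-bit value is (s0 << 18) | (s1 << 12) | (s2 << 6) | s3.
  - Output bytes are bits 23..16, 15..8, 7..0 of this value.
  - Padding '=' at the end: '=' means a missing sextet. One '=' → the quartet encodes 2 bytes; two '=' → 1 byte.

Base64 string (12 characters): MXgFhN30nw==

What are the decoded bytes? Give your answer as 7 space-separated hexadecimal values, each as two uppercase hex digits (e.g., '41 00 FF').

Answer: 31 78 05 84 DD F4 9F

Derivation:
After char 0 ('M'=12): chars_in_quartet=1 acc=0xC bytes_emitted=0
After char 1 ('X'=23): chars_in_quartet=2 acc=0x317 bytes_emitted=0
After char 2 ('g'=32): chars_in_quartet=3 acc=0xC5E0 bytes_emitted=0
After char 3 ('F'=5): chars_in_quartet=4 acc=0x317805 -> emit 31 78 05, reset; bytes_emitted=3
After char 4 ('h'=33): chars_in_quartet=1 acc=0x21 bytes_emitted=3
After char 5 ('N'=13): chars_in_quartet=2 acc=0x84D bytes_emitted=3
After char 6 ('3'=55): chars_in_quartet=3 acc=0x21377 bytes_emitted=3
After char 7 ('0'=52): chars_in_quartet=4 acc=0x84DDF4 -> emit 84 DD F4, reset; bytes_emitted=6
After char 8 ('n'=39): chars_in_quartet=1 acc=0x27 bytes_emitted=6
After char 9 ('w'=48): chars_in_quartet=2 acc=0x9F0 bytes_emitted=6
Padding '==': partial quartet acc=0x9F0 -> emit 9F; bytes_emitted=7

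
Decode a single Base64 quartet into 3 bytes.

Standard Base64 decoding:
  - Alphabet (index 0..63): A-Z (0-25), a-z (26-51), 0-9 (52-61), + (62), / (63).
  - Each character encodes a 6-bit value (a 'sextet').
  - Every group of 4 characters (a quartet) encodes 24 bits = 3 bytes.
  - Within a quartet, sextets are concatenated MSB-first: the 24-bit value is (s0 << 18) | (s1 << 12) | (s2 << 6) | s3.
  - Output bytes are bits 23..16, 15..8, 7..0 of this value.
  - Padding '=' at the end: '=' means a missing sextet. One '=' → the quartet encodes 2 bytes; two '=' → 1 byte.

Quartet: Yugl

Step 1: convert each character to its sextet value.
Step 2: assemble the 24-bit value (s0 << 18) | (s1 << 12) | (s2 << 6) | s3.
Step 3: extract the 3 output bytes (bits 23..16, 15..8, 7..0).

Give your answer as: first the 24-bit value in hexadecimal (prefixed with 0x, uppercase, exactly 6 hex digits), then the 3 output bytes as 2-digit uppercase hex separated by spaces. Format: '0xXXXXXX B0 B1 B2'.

Sextets: Y=24, u=46, g=32, l=37
24-bit: (24<<18) | (46<<12) | (32<<6) | 37
      = 0x600000 | 0x02E000 | 0x000800 | 0x000025
      = 0x62E825
Bytes: (v>>16)&0xFF=62, (v>>8)&0xFF=E8, v&0xFF=25

Answer: 0x62E825 62 E8 25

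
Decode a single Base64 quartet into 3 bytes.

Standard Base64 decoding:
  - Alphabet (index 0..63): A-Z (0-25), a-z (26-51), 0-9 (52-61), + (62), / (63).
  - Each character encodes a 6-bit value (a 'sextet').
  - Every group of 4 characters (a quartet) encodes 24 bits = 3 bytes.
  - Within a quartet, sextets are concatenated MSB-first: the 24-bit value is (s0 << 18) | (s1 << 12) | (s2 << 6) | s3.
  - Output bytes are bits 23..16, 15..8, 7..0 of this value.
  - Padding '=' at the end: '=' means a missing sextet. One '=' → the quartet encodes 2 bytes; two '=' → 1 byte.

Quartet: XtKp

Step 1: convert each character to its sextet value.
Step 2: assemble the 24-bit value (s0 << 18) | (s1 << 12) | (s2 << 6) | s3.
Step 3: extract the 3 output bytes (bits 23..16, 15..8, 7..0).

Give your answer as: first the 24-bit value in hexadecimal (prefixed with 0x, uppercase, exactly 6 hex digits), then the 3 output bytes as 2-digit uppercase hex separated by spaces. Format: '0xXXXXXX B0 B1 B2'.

Answer: 0x5ED2A9 5E D2 A9

Derivation:
Sextets: X=23, t=45, K=10, p=41
24-bit: (23<<18) | (45<<12) | (10<<6) | 41
      = 0x5C0000 | 0x02D000 | 0x000280 | 0x000029
      = 0x5ED2A9
Bytes: (v>>16)&0xFF=5E, (v>>8)&0xFF=D2, v&0xFF=A9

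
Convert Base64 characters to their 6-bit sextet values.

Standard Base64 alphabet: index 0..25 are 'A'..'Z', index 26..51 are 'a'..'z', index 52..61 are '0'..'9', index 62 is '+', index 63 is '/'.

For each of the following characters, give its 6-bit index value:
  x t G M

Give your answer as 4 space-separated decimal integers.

'x': a..z range, 26 + ord('x') − ord('a') = 49
't': a..z range, 26 + ord('t') − ord('a') = 45
'G': A..Z range, ord('G') − ord('A') = 6
'M': A..Z range, ord('M') − ord('A') = 12

Answer: 49 45 6 12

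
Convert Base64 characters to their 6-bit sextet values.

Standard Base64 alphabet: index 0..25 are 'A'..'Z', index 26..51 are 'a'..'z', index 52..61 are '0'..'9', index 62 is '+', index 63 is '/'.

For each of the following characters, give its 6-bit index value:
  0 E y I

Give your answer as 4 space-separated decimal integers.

'0': 0..9 range, 52 + ord('0') − ord('0') = 52
'E': A..Z range, ord('E') − ord('A') = 4
'y': a..z range, 26 + ord('y') − ord('a') = 50
'I': A..Z range, ord('I') − ord('A') = 8

Answer: 52 4 50 8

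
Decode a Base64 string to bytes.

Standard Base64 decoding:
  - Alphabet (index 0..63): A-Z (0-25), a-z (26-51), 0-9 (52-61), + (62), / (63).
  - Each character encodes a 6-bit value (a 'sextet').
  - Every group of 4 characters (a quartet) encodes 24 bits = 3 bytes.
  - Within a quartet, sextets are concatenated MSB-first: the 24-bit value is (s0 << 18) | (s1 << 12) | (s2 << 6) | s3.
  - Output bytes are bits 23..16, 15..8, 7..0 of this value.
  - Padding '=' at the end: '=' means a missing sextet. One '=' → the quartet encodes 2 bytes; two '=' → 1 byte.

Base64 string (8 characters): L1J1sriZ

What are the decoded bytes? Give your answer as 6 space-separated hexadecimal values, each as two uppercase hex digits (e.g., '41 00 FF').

Answer: 2F 52 75 B2 B8 99

Derivation:
After char 0 ('L'=11): chars_in_quartet=1 acc=0xB bytes_emitted=0
After char 1 ('1'=53): chars_in_quartet=2 acc=0x2F5 bytes_emitted=0
After char 2 ('J'=9): chars_in_quartet=3 acc=0xBD49 bytes_emitted=0
After char 3 ('1'=53): chars_in_quartet=4 acc=0x2F5275 -> emit 2F 52 75, reset; bytes_emitted=3
After char 4 ('s'=44): chars_in_quartet=1 acc=0x2C bytes_emitted=3
After char 5 ('r'=43): chars_in_quartet=2 acc=0xB2B bytes_emitted=3
After char 6 ('i'=34): chars_in_quartet=3 acc=0x2CAE2 bytes_emitted=3
After char 7 ('Z'=25): chars_in_quartet=4 acc=0xB2B899 -> emit B2 B8 99, reset; bytes_emitted=6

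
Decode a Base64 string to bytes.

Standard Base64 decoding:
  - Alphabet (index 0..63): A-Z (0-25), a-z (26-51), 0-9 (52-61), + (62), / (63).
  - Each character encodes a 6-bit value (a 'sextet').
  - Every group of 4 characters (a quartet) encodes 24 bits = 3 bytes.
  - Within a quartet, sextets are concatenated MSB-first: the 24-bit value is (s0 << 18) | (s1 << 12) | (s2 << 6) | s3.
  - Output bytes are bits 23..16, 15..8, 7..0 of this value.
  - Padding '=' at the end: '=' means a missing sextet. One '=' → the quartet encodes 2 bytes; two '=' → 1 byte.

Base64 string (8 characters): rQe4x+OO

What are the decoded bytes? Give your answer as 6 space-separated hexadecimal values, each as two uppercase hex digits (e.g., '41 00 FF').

After char 0 ('r'=43): chars_in_quartet=1 acc=0x2B bytes_emitted=0
After char 1 ('Q'=16): chars_in_quartet=2 acc=0xAD0 bytes_emitted=0
After char 2 ('e'=30): chars_in_quartet=3 acc=0x2B41E bytes_emitted=0
After char 3 ('4'=56): chars_in_quartet=4 acc=0xAD07B8 -> emit AD 07 B8, reset; bytes_emitted=3
After char 4 ('x'=49): chars_in_quartet=1 acc=0x31 bytes_emitted=3
After char 5 ('+'=62): chars_in_quartet=2 acc=0xC7E bytes_emitted=3
After char 6 ('O'=14): chars_in_quartet=3 acc=0x31F8E bytes_emitted=3
After char 7 ('O'=14): chars_in_quartet=4 acc=0xC7E38E -> emit C7 E3 8E, reset; bytes_emitted=6

Answer: AD 07 B8 C7 E3 8E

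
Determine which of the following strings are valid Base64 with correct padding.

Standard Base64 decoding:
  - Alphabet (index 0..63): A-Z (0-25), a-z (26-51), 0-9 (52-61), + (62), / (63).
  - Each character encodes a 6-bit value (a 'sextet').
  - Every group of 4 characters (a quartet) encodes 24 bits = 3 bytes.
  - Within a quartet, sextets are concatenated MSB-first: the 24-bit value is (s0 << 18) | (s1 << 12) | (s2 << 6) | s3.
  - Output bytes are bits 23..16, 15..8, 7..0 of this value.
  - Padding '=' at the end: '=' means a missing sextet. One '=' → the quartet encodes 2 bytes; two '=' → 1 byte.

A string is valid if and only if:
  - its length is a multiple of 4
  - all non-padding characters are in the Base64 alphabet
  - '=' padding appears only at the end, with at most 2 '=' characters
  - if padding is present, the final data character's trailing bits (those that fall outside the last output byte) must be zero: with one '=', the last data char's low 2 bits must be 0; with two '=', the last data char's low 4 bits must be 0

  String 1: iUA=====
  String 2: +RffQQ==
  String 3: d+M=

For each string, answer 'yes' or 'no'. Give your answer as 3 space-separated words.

String 1: 'iUA=====' → invalid (5 pad chars (max 2))
String 2: '+RffQQ==' → valid
String 3: 'd+M=' → valid

Answer: no yes yes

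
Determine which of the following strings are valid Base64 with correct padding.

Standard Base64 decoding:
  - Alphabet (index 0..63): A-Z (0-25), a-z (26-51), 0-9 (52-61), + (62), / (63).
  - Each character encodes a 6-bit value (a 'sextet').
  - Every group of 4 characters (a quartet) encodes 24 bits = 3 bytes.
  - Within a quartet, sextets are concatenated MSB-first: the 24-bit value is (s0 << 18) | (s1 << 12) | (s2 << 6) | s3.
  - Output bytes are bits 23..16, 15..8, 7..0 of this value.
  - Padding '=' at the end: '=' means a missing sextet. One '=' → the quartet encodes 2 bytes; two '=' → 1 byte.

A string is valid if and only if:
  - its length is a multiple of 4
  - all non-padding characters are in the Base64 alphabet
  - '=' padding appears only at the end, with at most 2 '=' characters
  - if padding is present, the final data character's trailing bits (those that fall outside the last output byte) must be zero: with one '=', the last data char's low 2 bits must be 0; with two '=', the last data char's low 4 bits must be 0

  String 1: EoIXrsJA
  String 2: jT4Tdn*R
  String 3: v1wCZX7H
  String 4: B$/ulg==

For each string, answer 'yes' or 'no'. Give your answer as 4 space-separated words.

Answer: yes no yes no

Derivation:
String 1: 'EoIXrsJA' → valid
String 2: 'jT4Tdn*R' → invalid (bad char(s): ['*'])
String 3: 'v1wCZX7H' → valid
String 4: 'B$/ulg==' → invalid (bad char(s): ['$'])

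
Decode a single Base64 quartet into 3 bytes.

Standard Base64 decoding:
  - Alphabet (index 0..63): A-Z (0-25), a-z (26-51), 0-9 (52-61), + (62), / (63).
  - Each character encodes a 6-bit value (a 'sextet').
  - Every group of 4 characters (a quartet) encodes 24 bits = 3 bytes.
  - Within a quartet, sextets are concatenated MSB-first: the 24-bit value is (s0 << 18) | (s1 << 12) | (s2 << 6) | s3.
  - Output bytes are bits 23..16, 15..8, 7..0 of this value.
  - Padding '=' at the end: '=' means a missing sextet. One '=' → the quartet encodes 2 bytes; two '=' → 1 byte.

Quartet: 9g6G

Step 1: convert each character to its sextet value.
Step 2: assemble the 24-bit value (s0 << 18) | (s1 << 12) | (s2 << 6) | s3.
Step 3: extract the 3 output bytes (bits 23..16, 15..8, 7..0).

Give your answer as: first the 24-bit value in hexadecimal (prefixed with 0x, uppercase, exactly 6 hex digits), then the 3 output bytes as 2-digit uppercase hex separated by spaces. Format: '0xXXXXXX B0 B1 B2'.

Sextets: 9=61, g=32, 6=58, G=6
24-bit: (61<<18) | (32<<12) | (58<<6) | 6
      = 0xF40000 | 0x020000 | 0x000E80 | 0x000006
      = 0xF60E86
Bytes: (v>>16)&0xFF=F6, (v>>8)&0xFF=0E, v&0xFF=86

Answer: 0xF60E86 F6 0E 86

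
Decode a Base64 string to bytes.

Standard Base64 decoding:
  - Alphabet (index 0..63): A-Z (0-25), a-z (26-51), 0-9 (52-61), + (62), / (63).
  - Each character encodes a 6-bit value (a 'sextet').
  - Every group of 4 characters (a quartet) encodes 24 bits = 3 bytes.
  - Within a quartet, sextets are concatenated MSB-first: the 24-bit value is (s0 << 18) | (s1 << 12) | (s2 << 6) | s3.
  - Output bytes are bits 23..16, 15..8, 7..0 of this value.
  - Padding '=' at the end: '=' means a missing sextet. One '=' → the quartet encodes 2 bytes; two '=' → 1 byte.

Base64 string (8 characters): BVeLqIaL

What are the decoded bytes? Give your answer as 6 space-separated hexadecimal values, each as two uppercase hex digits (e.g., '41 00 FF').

Answer: 05 57 8B A8 86 8B

Derivation:
After char 0 ('B'=1): chars_in_quartet=1 acc=0x1 bytes_emitted=0
After char 1 ('V'=21): chars_in_quartet=2 acc=0x55 bytes_emitted=0
After char 2 ('e'=30): chars_in_quartet=3 acc=0x155E bytes_emitted=0
After char 3 ('L'=11): chars_in_quartet=4 acc=0x5578B -> emit 05 57 8B, reset; bytes_emitted=3
After char 4 ('q'=42): chars_in_quartet=1 acc=0x2A bytes_emitted=3
After char 5 ('I'=8): chars_in_quartet=2 acc=0xA88 bytes_emitted=3
After char 6 ('a'=26): chars_in_quartet=3 acc=0x2A21A bytes_emitted=3
After char 7 ('L'=11): chars_in_quartet=4 acc=0xA8868B -> emit A8 86 8B, reset; bytes_emitted=6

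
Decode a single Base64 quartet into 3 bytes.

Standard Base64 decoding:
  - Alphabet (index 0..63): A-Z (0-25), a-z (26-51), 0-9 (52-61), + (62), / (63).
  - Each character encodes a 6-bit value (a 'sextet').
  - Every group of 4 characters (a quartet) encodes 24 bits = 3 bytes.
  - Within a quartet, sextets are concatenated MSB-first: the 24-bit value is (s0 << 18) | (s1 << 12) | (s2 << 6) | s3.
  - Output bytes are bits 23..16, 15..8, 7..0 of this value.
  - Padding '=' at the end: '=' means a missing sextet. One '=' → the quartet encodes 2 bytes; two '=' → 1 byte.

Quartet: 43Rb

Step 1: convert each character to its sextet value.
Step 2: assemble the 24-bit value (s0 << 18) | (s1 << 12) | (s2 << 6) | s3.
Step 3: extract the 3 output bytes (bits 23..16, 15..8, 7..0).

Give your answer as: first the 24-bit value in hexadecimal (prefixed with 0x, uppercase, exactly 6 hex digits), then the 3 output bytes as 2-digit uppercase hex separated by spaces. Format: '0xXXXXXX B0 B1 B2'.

Answer: 0xE3745B E3 74 5B

Derivation:
Sextets: 4=56, 3=55, R=17, b=27
24-bit: (56<<18) | (55<<12) | (17<<6) | 27
      = 0xE00000 | 0x037000 | 0x000440 | 0x00001B
      = 0xE3745B
Bytes: (v>>16)&0xFF=E3, (v>>8)&0xFF=74, v&0xFF=5B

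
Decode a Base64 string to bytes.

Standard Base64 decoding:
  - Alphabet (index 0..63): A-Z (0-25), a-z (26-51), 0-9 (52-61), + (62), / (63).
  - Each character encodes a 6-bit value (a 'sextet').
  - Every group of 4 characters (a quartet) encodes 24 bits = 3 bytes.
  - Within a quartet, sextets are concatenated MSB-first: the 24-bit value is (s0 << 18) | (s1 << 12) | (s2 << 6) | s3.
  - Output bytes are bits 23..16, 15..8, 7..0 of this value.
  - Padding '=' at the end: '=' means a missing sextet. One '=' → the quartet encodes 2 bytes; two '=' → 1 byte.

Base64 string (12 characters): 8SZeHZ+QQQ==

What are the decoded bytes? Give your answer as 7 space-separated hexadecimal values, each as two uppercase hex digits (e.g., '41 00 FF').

After char 0 ('8'=60): chars_in_quartet=1 acc=0x3C bytes_emitted=0
After char 1 ('S'=18): chars_in_quartet=2 acc=0xF12 bytes_emitted=0
After char 2 ('Z'=25): chars_in_quartet=3 acc=0x3C499 bytes_emitted=0
After char 3 ('e'=30): chars_in_quartet=4 acc=0xF1265E -> emit F1 26 5E, reset; bytes_emitted=3
After char 4 ('H'=7): chars_in_quartet=1 acc=0x7 bytes_emitted=3
After char 5 ('Z'=25): chars_in_quartet=2 acc=0x1D9 bytes_emitted=3
After char 6 ('+'=62): chars_in_quartet=3 acc=0x767E bytes_emitted=3
After char 7 ('Q'=16): chars_in_quartet=4 acc=0x1D9F90 -> emit 1D 9F 90, reset; bytes_emitted=6
After char 8 ('Q'=16): chars_in_quartet=1 acc=0x10 bytes_emitted=6
After char 9 ('Q'=16): chars_in_quartet=2 acc=0x410 bytes_emitted=6
Padding '==': partial quartet acc=0x410 -> emit 41; bytes_emitted=7

Answer: F1 26 5E 1D 9F 90 41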